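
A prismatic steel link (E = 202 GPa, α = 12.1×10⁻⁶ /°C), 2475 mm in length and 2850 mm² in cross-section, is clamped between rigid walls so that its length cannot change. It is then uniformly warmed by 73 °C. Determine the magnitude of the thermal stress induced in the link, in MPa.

σ ≈ 178 MPa (compressive)

Because both ends are immovable the net strain is zero, and the suppressed thermal strain is αΔT = 12.1×10⁻⁶ × 73 = 883.3×10⁻⁶.
σ = EαΔT = 202×10³ × 12.1×10⁻⁶ × 73 = 178.4 MPa (compressive; the link is trying to expand).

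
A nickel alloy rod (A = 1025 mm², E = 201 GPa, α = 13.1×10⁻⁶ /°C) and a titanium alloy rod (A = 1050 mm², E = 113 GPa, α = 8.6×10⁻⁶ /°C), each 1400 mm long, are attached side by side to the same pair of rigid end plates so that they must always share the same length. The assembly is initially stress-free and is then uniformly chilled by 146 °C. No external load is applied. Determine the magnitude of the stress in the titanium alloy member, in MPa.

σ ≈ 47.1 MPa (compressive)

The nickel alloy has the larger α, so on cooling it would change length more than the titanium alloy if both were free. The rigid plates force a common final length, so the nickel alloy is put into tension and the titanium alloy into compression, with equal and opposite forces P (no external load).
Setting the final lengths equal and cancelling L: (α₁ − α₂)ΔT = P/(A₁E₁) + P/(A₂E₂).
|α₁ − α₂|·ΔT = 4.5×10⁻⁶ × 146 = 0.000657.
1/(A₁E₁) + 1/(A₂E₂) = 1/(1025×201×10³) + 1/(1050×113×10³) = 1.328×10⁻⁸ N⁻¹.
So P = 0.000657 / 1.328×10⁻⁸ = 49.47 kN.
σ_{titanium alloy} = P/A₂ = 49470/1050 = 47.11 MPa, compressive.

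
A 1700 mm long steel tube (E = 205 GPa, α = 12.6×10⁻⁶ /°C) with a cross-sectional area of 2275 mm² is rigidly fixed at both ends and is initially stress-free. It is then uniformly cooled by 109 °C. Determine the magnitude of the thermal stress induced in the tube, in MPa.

Because both ends are immovable the net strain is zero, and the suppressed thermal strain is αΔT = 12.6×10⁻⁶ × 109 = 1373.4×10⁻⁶.
σ = EαΔT = 205×10³ × 12.6×10⁻⁶ × 109 = 281.5 MPa (tensile; the tube is trying to contract).

σ ≈ 282 MPa (tensile)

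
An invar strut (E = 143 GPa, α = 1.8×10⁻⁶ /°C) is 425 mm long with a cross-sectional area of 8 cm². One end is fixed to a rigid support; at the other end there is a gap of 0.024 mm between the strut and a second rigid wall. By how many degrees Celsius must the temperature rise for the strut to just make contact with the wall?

Contact occurs when the free expansion equals the gap: αΔT L = 0.024 mm.
So ΔT = g/(αL) = 0.024/(1.8×10⁻⁶ × 425) = 31.37 °C.

ΔT ≈ 31.4 °C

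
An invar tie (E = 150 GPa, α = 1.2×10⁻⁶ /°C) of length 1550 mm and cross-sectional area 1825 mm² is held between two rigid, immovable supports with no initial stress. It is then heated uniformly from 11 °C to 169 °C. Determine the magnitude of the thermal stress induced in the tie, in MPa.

Because both ends are immovable the net strain is zero, and the suppressed thermal strain is αΔT = 1.2×10⁻⁶ × 158 = 189.6×10⁻⁶.
Hence σ = E·αΔT = 150×10³ × 189.6×10⁻⁶ = 28.44 MPa, compressive.

σ ≈ 28.4 MPa (compressive)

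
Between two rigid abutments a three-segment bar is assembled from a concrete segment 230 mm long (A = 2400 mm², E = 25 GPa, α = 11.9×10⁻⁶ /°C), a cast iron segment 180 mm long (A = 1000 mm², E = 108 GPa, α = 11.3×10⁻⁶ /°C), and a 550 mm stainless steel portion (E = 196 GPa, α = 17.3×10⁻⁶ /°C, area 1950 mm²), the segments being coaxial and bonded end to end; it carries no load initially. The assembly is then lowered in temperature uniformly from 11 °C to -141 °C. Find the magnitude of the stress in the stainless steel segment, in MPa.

σ ≈ 160 MPa (tensile)

If the supports were absent, the total length change would be Σ αᵢΔT Lᵢ = 11.9×10⁻⁶×152×230 + 11.3×10⁻⁶×152×180 + 17.3×10⁻⁶×152×550 = 2.171 mm.
The rigid supports impose zero overall length change; the single axial force P common to all segments must satisfy P Σ Lᵢ/(AᵢEᵢ) = δ_free.
The series flexibility is Σ Lᵢ/(AᵢEᵢ) = 230/(2400×25×10³) + 180/(1000×108×10³) + 550/(1950×196×10³) = 6.939×10⁻⁶ mm/N.
Hence P = δ_free / Σ(L/AE) = 2.171/6.939×10⁻⁶ = 312.9 kN (tensile).
σ_{stainless steel} = P / A = 312900 / 1950 = 160.5 MPa.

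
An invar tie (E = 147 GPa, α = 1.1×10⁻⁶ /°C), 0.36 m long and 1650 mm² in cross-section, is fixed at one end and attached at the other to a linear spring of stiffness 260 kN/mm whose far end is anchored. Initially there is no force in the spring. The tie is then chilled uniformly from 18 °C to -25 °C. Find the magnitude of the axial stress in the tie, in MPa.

If the spring were absent the tie would shorten by αΔT L = 1.1×10⁻⁶ × 43 × 360 = 0.01703 mm.
With a force P in the spring, the elastic change of the tie is PL/(AE) and that of the spring is P/k; compatibility requires their sum to equal δ_free.
So P = δ_free / [L/(AE) + 1/k] = 0.01703 / [ 360/(1650×147×10³) + 1/(260×10³) ].
P = 0.01703 / 5.33×10⁻⁶ = 3195 N.
σ = P/A = 3195/1650 = 1.936 MPa.

σ ≈ 1.94 MPa (tensile)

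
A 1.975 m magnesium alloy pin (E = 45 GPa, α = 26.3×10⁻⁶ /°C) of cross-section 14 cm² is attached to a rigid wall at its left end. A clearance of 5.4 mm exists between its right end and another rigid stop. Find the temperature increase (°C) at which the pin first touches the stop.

ΔT ≈ 104 °C

Contact occurs when the free expansion equals the gap: αΔT L = 5.4 mm.
So ΔT = g/(αL) = 5.4/(26.3×10⁻⁶ × 1975) = 104 °C.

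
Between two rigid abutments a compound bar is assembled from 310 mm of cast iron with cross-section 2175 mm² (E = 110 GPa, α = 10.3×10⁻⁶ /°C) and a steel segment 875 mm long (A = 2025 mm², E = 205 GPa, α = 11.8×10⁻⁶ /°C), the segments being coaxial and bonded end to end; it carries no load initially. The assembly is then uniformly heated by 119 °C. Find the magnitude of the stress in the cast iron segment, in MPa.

Free thermal expansion of the whole bar: Σ αᵢΔT Lᵢ = 10.3×10⁻⁶×119×310 + 11.8×10⁻⁶×119×875 = 1.609 mm.
The rigid supports impose zero overall length change; the single axial force P common to all segments must satisfy P Σ Lᵢ/(AᵢEᵢ) = δ_free.
The series flexibility is Σ Lᵢ/(AᵢEᵢ) = 310/(2175×110×10³) + 875/(2025×205×10³) = 3.404×10⁻⁶ mm/N.
Hence P = δ_free / Σ(L/AE) = 1.609/3.404×10⁻⁶ = 472.6 kN (compressive).
σ_{cast iron} = P / A = 472600 / 2175 = 217.3 MPa.

σ ≈ 217 MPa (compressive)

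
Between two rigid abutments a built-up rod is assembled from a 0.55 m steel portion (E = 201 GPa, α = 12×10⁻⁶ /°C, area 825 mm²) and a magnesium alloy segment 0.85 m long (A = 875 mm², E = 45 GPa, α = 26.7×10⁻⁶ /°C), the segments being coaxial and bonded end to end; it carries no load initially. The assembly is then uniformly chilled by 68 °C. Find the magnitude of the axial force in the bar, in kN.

P ≈ 80 kN (tensile)

If the supports were absent, the total length change would be Σ αᵢΔT Lᵢ = 12×10⁻⁶×68×550 + 26.7×10⁻⁶×68×850 = 1.992 mm.
The walls prevent any net length change, so an axial force P (same in every segment) develops. Compatibility: P · Σ Lᵢ/(AᵢEᵢ) = δ_free.
The series flexibility is Σ Lᵢ/(AᵢEᵢ) = 550/(825×201×10³) + 850/(875×45×10³) = 2.49×10⁻⁵ mm/N.
Hence P = δ_free / Σ(L/AE) = 1.992/2.49×10⁻⁵ = 79.99 kN (tensile).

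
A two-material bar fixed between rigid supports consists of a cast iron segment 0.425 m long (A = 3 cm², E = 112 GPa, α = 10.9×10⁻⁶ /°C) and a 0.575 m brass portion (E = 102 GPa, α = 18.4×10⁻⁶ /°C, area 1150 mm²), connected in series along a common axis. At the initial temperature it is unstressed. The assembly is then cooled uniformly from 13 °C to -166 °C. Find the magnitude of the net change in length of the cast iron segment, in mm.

|ΔL| ≈ 1.13 mm

If the supports were absent, the total length change would be Σ αᵢΔT Lᵢ = 10.9×10⁻⁶×179×425 + 18.4×10⁻⁶×179×575 = 2.723 mm.
Since the ends are fixed, an axial force P builds up, equal in every segment, with P · Σ Lᵢ/(AᵢEᵢ) = δ_free.
The series flexibility is Σ Lᵢ/(AᵢEᵢ) = 425/(300×112×10³) + 575/(1150×102×10³) = 1.755×10⁻⁵ mm/N.
P = 2.723 / 1.755×10⁻⁵ = 155200 N = 155.2 kN, tensile.
For the cast iron segment, free thermal change = 10.9×10⁻⁶×179×425 = 0.8292 mm and elastic change from P = 155200×425/(300×112×10³) = 1.962 mm; these oppose, so the net change is 1.13 mm (segment lengthens).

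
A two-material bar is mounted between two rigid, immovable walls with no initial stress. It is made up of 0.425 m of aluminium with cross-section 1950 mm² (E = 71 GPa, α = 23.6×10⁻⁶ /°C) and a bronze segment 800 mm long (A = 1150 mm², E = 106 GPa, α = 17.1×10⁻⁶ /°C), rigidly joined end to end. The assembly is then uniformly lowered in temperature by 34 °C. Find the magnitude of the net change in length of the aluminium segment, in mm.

With the walls removed the bar would change length by δ_free = Σ αᵢΔT Lᵢ = 23.6×10⁻⁶×34×425 + 17.1×10⁻⁶×34×800 = 0.8061 mm.
The walls prevent any net length change, so an axial force P (same in every segment) develops. Compatibility: P · Σ Lᵢ/(AᵢEᵢ) = δ_free.
Σ Lᵢ/(AᵢEᵢ) = 425/(1950×71×10³) + 800/(1150×106×10³) = 9.632×10⁻⁶ mm/N.
Hence P = δ_free / Σ(L/AE) = 0.8061/9.632×10⁻⁶ = 83.69 kN (tensile).
For the aluminium segment, free thermal change = 23.6×10⁻⁶×34×425 = 0.341 mm and elastic change from P = 83690×425/(1950×71×10³) = 0.2569 mm; these oppose, so the net change is 0.0841 mm (segment shortens).

|ΔL| ≈ 0.0841 mm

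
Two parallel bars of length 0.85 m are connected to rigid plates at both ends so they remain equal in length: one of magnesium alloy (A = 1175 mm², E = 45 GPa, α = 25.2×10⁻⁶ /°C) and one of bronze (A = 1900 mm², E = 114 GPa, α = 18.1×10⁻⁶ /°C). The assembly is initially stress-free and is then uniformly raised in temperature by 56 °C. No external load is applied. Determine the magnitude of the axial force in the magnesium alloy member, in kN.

Equilibrium of a rigid end plate with no external load gives equal and opposite internal forces ±P in the two members. Since α_{magnesium alloy} > α_{bronze}, heating drives the magnesium alloy into compression and the bronze into tension.
Setting the final lengths equal and cancelling L: (α₁ − α₂)ΔT = P/(A₁E₁) + P/(A₂E₂).
|α₁ − α₂|·ΔT = 7.1×10⁻⁶ × 56 = 0.0003976.
1/(A₁E₁) + 1/(A₂E₂) = 1/(1175×45×10³) + 1/(1900×114×10³) = 2.353×10⁻⁸ N⁻¹.
So P = 0.0003976 / 2.353×10⁻⁸ = 16.9 kN.

P ≈ 16.9 kN (compressive in the magnesium alloy)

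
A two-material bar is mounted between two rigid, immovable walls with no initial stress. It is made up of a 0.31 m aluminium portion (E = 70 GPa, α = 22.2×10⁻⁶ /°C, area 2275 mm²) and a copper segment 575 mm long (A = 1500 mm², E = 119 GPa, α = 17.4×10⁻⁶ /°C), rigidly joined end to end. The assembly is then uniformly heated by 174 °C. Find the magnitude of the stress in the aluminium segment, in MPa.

σ ≈ 250 MPa (compressive)

If the supports were absent, the total length change would be Σ αᵢΔT Lᵢ = 22.2×10⁻⁶×174×310 + 17.4×10⁻⁶×174×575 = 2.938 mm.
The walls prevent any net length change, so an axial force P (same in every segment) develops. Compatibility: P · Σ Lᵢ/(AᵢEᵢ) = δ_free.
The series flexibility is Σ Lᵢ/(AᵢEᵢ) = 310/(2275×70×10³) + 575/(1500×119×10³) = 5.168×10⁻⁶ mm/N.
Hence P = δ_free / Σ(L/AE) = 2.938/5.168×10⁻⁶ = 568.6 kN (compressive).
σ_{aluminium} = P / A = 568600 / 2275 = 249.9 MPa.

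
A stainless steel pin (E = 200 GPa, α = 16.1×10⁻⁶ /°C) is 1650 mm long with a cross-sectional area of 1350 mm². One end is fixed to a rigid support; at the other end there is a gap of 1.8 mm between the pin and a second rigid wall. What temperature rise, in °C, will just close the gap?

Contact occurs when the free expansion equals the gap: αΔT L = 1.8 mm.
So ΔT = g/(αL) = 1.8/(16.1×10⁻⁶ × 1650) = 67.76 °C.

ΔT ≈ 67.8 °C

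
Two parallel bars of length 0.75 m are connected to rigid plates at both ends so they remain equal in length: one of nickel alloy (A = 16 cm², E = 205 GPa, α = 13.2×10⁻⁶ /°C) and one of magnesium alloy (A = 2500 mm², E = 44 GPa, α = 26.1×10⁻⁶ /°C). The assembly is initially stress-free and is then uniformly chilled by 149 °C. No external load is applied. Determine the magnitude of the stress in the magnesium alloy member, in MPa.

Both members must finish at the same length. With the larger α, the magnesium alloy tends to over-contract; the plates restrain it, putting the magnesium alloy in tension and the nickel alloy in compression. With no external load the two internal forces are equal and opposite, magnitude P.
Setting the final lengths equal and cancelling L: (α₁ − α₂)ΔT = P/(A₁E₁) + P/(A₂E₂).
|α₁ − α₂|·ΔT = 12.9×10⁻⁶ × 149 = 0.001922.
1/(A₁E₁) + 1/(A₂E₂) = 1/(1600×205×10³) + 1/(2500×44×10³) = 1.214×10⁻⁸ N⁻¹.
P = 0.001922 / 1.214×10⁻⁸ = 158300 N = 158.3 kN.
σ_{magnesium alloy} = P/A₂ = 158300/2500 = 63.33 MPa, tensile.

σ ≈ 63.3 MPa (tensile)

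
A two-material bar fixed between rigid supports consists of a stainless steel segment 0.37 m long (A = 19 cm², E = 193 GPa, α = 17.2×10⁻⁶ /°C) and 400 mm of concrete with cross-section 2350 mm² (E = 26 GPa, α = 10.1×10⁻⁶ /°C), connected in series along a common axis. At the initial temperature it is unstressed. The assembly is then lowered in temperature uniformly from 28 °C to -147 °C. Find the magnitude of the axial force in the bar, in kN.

With the walls removed the bar would change length by δ_free = Σ αᵢΔT Lᵢ = 17.2×10⁻⁶×175×370 + 10.1×10⁻⁶×175×400 = 1.821 mm.
The rigid supports impose zero overall length change; the single axial force P common to all segments must satisfy P Σ Lᵢ/(AᵢEᵢ) = δ_free.
The series flexibility is Σ Lᵢ/(AᵢEᵢ) = 370/(1900×193×10³) + 400/(2350×26×10³) = 7.556×10⁻⁶ mm/N.
P = 1.821 / 7.556×10⁻⁶ = 241000 N = 241 kN, tensile.

P ≈ 241 kN (tensile)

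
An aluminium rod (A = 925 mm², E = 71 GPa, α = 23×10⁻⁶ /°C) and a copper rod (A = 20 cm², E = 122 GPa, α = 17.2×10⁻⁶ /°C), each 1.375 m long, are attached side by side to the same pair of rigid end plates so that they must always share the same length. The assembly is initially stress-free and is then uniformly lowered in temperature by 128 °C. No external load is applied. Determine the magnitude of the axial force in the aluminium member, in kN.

Both members must finish at the same length. With the larger α, the aluminium tends to over-contract; the plates restrain it, putting the aluminium in tension and the copper in compression. With no external load the two internal forces are equal and opposite, magnitude P.
Compatibility of the two members (thermal + elastic change equal): (α₁ − α₂)ΔT = P·[1/(A₁E₁) + 1/(A₂E₂)].
|α₁ − α₂|·ΔT = 5.8×10⁻⁶ × 128 = 0.0007424.
1/(A₁E₁) + 1/(A₂E₂) = 1/(925×71×10³) + 1/(2000×122×10³) = 1.932×10⁻⁸ N⁻¹.
So P = 0.0007424 / 1.932×10⁻⁸ = 38.42 kN.

P ≈ 38.4 kN (tensile in the aluminium)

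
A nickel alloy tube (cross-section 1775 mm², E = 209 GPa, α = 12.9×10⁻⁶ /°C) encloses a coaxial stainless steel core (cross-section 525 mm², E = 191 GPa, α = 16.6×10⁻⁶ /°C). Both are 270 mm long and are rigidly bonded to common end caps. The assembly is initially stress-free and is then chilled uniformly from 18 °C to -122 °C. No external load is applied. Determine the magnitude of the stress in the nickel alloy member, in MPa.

σ ≈ 23 MPa (compressive)

Equilibrium of a rigid end plate with no external load gives equal and opposite internal forces ±P in the two members. Since α_{stainless steel} > α_{nickel alloy}, cooling drives the stainless steel into tension and the nickel alloy into compression.
Equating the net (thermal + elastic) strains gives |α₁ − α₂|·ΔT = P·[1/(A₁E₁) + 1/(A₂E₂)].
|α₁ − α₂|·ΔT = 3.7×10⁻⁶ × 140 = 0.000518.
1/(A₁E₁) + 1/(A₂E₂) = 1/(1775×209×10³) + 1/(525×191×10³) = 1.267×10⁻⁸ N⁻¹.
P = 0.000518 / 1.267×10⁻⁸ = 40890 N = 40.89 kN.
σ_{nickel alloy} = P/A₁ = 40890/1775 = 23.04 MPa, compressive.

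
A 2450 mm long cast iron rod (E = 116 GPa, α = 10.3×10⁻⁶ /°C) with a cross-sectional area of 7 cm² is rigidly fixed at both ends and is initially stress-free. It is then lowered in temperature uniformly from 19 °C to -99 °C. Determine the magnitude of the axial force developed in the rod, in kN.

The ends cannot move, so σ = EαΔT = 116×10³ × 10.3×10⁻⁶ × 118 = 141 MPa.
Then P = σA = 141 × 700 mm² = 98.69 kN, tensile.

P ≈ 98.7 kN (tensile)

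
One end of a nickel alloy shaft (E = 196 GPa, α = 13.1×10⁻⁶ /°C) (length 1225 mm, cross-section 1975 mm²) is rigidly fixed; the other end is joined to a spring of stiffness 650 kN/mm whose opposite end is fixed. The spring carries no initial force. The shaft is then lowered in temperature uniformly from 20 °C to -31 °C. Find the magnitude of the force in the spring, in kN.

P ≈ 174 kN

Free thermal contraction: δ_free = αΔT L = 13.1×10⁻⁶ × 51 × 1225 = 0.8184 mm.
Let P be the tensile force in the spring. The shaft extends elastically by PL/(AE) and the spring stretches by P/k; together these equal δ_free.
So P = δ_free / [L/(AE) + 1/k] = 0.8184 / [ 1225/(1975×196×10³) + 1/(650×10³) ].
P = 0.8184 / 4.703×10⁻⁶ = 174000 N.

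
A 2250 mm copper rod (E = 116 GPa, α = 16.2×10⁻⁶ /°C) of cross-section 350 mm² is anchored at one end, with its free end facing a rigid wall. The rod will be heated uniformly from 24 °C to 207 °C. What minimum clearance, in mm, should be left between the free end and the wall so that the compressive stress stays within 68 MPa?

Free expansion if unrestrained: δ_free = αΔT L = 16.2×10⁻⁶ × 183 × 2250 = 6.67 mm.
At the allowable stress the elastic shortening the wall may impose is σL/E = 68 × 2250 / (116×10³) = 1.319 mm.
The gap must absorb the remainder: g_min = 6.67 − 1.319 = 5.351 mm.

g ≈ 5.35 mm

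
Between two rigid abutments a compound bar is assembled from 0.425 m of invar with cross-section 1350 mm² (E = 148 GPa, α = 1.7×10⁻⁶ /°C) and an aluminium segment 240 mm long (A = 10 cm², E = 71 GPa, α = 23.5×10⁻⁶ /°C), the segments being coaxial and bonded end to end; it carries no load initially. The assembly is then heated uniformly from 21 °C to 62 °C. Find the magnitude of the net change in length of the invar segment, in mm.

|ΔL| ≈ 0.0711 mm

With the walls removed the bar would change length by δ_free = Σ αᵢΔT Lᵢ = 1.7×10⁻⁶×41×425 + 23.5×10⁻⁶×41×240 = 0.2609 mm.
The rigid supports impose zero overall length change; the single axial force P common to all segments must satisfy P Σ Lᵢ/(AᵢEᵢ) = δ_free.
Σ Lᵢ/(AᵢEᵢ) = 425/(1350×148×10³) + 240/(1000×71×10³) = 5.507×10⁻⁶ mm/N.
P = 0.2609 / 5.507×10⁻⁶ = 47370 N = 47.37 kN, compressive.
For the invar segment, free thermal change = 1.7×10⁻⁶×41×425 = 0.02962 mm and elastic change from P = 47370×425/(1350×148×10³) = 0.1008 mm; these oppose, so the net change is 0.0711 mm (segment shortens).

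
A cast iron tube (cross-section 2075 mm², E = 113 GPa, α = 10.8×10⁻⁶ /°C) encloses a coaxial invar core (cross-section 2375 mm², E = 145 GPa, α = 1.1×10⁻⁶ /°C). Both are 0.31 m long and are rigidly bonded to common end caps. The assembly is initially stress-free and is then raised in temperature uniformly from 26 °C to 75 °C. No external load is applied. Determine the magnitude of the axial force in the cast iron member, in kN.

Both members must finish at the same length. With the larger α, the cast iron tends to over-expand; the plates restrain it, putting the cast iron in compression and the invar in tension. With no external load the two internal forces are equal and opposite, magnitude P.
Compatibility of the two members (thermal + elastic change equal): (α₁ − α₂)ΔT = P·[1/(A₁E₁) + 1/(A₂E₂)].
|α₁ − α₂|·ΔT = 9.7×10⁻⁶ × 49 = 0.0004753.
1/(A₁E₁) + 1/(A₂E₂) = 1/(2075×113×10³) + 1/(2375×145×10³) = 7.169×10⁻⁹ N⁻¹.
So P = 0.0004753 / 7.169×10⁻⁹ = 66.3 kN.

P ≈ 66.3 kN (compressive in the cast iron)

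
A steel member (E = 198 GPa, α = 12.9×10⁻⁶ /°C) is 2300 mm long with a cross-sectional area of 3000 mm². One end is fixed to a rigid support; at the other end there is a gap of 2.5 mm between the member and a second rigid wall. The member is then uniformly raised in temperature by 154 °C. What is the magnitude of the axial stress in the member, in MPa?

σ ≈ 178 MPa (compressive)

Free thermal elongation = αΔT L = 12.9×10⁻⁶ × 154 × 2300 = 4.569 mm.
The gap closes (δ_free > 2.5 mm) and the wall then resists a further 4.569 − 2.5 = 2.069 mm of expansion.
So σ = E(δ_free − g)/L = 198×10³ × 2.069/2300 = 178.1 MPa.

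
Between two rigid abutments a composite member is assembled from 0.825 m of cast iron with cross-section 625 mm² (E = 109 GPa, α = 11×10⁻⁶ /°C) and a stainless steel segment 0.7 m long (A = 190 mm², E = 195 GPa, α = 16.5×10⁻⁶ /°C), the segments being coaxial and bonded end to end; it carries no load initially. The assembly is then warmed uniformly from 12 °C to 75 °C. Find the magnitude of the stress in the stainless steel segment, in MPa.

If the supports were absent, the total length change would be Σ αᵢΔT Lᵢ = 11×10⁻⁶×63×825 + 16.5×10⁻⁶×63×700 = 1.299 mm.
Since the ends are fixed, an axial force P builds up, equal in every segment, with P · Σ Lᵢ/(AᵢEᵢ) = δ_free.
The series flexibility is Σ Lᵢ/(AᵢEᵢ) = 825/(625×109×10³) + 700/(190×195×10³) = 3.1×10⁻⁵ mm/N.
So P = 1.299 / 3.1×10⁻⁵ = 41.91 kN, compressive.
σ_{stainless steel} = P / A = 41910 / 190 = 220.6 MPa.

σ ≈ 221 MPa (compressive)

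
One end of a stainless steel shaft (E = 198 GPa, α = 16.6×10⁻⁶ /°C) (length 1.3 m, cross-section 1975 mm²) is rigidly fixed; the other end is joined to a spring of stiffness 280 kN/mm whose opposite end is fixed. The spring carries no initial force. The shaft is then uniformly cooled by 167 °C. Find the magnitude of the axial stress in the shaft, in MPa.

σ ≈ 265 MPa (tensile)

If the spring were absent the shaft would shorten by αΔT L = 16.6×10⁻⁶ × 167 × 1300 = 3.604 mm.
With a force P in the spring, the elastic change of the shaft is PL/(AE) and that of the spring is P/k; compatibility requires their sum to equal δ_free.
P [ L/(AE) + 1/k ] = δ_free → P [ 1300/(1975×198×10³) + 1/(280×10³) ] = 3.604.
P = 3.604 / 6.896×10⁻⁶ = 522600 N.
σ = P/A = 522600/1975 = 264.6 MPa.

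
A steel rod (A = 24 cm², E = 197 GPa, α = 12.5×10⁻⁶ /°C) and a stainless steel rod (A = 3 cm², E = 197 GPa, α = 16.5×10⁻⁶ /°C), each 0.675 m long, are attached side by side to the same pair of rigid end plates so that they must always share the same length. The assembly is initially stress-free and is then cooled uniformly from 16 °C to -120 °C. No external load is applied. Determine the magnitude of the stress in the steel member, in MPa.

σ ≈ 11.9 MPa (compressive)

The stainless steel has the larger α, so on cooling it would change length more than the steel if both were free. The rigid plates force a common final length, so the stainless steel is put into tension and the steel into compression, with equal and opposite forces P (no external load).
Equating the net (thermal + elastic) strains gives |α₁ − α₂|·ΔT = P·[1/(A₁E₁) + 1/(A₂E₂)].
|α₁ − α₂|·ΔT = 4×10⁻⁶ × 136 = 0.000544.
1/(A₁E₁) + 1/(A₂E₂) = 1/(2400×197×10³) + 1/(300×197×10³) = 1.904×10⁻⁸ N⁻¹.
P = 0.000544 / 1.904×10⁻⁸ = 28580 N = 28.58 kN.
σ_{steel} = P/A₁ = 28580/2400 = 11.91 MPa, compressive.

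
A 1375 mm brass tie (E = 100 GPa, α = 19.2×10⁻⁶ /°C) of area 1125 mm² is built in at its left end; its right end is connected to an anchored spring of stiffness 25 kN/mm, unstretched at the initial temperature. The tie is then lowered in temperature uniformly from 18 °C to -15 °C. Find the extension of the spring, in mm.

Free thermal contraction: δ_free = αΔT L = 19.2×10⁻⁶ × 33 × 1375 = 0.8712 mm.
With a force P in the spring, the elastic change of the tie is PL/(AE) and that of the spring is P/k; compatibility requires their sum to equal δ_free.
P [ L/(AE) + 1/k ] = δ_free → P [ 1375/(1125×100×10³) + 1/(25×10³) ] = 0.8712.
P = 0.8712 / 5.222×10⁻⁵ = 16680 N.
Spring extension = P/k = 16680/(25×10³) = 0.6673 mm.

δ ≈ 0.667 mm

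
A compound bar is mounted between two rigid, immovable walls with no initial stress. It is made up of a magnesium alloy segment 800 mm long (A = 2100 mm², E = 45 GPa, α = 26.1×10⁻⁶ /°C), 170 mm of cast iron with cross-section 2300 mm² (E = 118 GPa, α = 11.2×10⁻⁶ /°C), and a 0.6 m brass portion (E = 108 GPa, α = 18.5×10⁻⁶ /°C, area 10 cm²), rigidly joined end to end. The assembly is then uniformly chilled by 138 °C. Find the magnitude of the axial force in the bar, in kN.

P ≈ 319 kN (tensile)

With the walls removed the bar would change length by δ_free = Σ αᵢΔT Lᵢ = 26.1×10⁻⁶×138×800 + 11.2×10⁻⁶×138×170 + 18.5×10⁻⁶×138×600 = 4.676 mm.
Since the ends are fixed, an axial force P builds up, equal in every segment, with P · Σ Lᵢ/(AᵢEᵢ) = δ_free.
The series flexibility is Σ Lᵢ/(AᵢEᵢ) = 800/(2100×45×10³) + 170/(2300×118×10³) + 600/(1000×108×10³) = 1.465×10⁻⁵ mm/N.
P = 4.676 / 1.465×10⁻⁵ = 319200 N = 319.2 kN, tensile.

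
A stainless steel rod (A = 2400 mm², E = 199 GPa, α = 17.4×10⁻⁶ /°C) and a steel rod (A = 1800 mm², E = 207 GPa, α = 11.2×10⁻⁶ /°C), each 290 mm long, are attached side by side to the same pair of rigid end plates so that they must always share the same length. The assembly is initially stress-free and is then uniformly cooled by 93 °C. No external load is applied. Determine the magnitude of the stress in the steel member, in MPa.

σ ≈ 67 MPa (compressive)

Both members must finish at the same length. With the larger α, the stainless steel tends to over-contract; the plates restrain it, putting the stainless steel in tension and the steel in compression. With no external load the two internal forces are equal and opposite, magnitude P.
Equating the net (thermal + elastic) strains gives |α₁ − α₂|·ΔT = P·[1/(A₁E₁) + 1/(A₂E₂)].
|α₁ − α₂|·ΔT = 6.2×10⁻⁶ × 93 = 0.0005766.
1/(A₁E₁) + 1/(A₂E₂) = 1/(2400×199×10³) + 1/(1800×207×10³) = 4.778×10⁻⁹ N⁻¹.
So P = 0.0005766 / 4.778×10⁻⁹ = 120.7 kN.
σ_{steel} = P/A₂ = 120700/1800 = 67.05 MPa, compressive.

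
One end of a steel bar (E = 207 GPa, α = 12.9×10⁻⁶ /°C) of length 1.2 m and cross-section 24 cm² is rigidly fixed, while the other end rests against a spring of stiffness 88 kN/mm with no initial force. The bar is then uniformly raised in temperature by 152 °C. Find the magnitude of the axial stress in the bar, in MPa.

If the spring were absent the bar would lengthen by αΔT L = 12.9×10⁻⁶ × 152 × 1200 = 2.353 mm.
With a force P in the spring, the elastic change of the bar is PL/(AE) and that of the spring is P/k; compatibility requires their sum to equal δ_free.
So P = δ_free / [L/(AE) + 1/k] = 2.353 / [ 1200/(2400×207×10³) + 1/(88×10³) ].
P = 2.353 / 1.378×10⁻⁵ = 170800 N.
σ = P/A = 170800/2400 = 71.15 MPa.

σ ≈ 71.2 MPa (compressive)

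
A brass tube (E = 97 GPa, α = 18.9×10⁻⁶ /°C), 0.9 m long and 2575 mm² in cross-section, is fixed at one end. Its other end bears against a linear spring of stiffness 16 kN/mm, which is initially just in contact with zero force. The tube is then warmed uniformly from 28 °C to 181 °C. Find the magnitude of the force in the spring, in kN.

P ≈ 39.4 kN

Free thermal expansion: δ_free = αΔT L = 18.9×10⁻⁶ × 153 × 900 = 2.603 mm.
Let P be the compressive force at the spring. The tube shortens elastically by PL/(AE) and the spring compresses by P/k; together these equal δ_free.
So P = δ_free / [L/(AE) + 1/k] = 2.603 / [ 900/(2575×97×10³) + 1/(16×10³) ].
P = 2.603 / 6.61×10⁻⁵ = 39370 N.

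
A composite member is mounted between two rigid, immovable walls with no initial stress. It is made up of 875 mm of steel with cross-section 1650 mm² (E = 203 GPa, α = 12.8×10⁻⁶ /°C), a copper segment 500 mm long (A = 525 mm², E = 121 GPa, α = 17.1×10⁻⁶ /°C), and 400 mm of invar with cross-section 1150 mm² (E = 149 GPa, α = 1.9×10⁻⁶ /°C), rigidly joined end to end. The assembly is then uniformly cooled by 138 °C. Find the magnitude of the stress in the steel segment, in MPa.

With the walls removed the bar would change length by δ_free = Σ αᵢΔT Lᵢ = 12.8×10⁻⁶×138×875 + 17.1×10⁻⁶×138×500 + 1.9×10⁻⁶×138×400 = 2.83 mm.
The rigid supports impose zero overall length change; the single axial force P common to all segments must satisfy P Σ Lᵢ/(AᵢEᵢ) = δ_free.
Σ Lᵢ/(AᵢEᵢ) = 875/(1650×203×10³) + 500/(525×121×10³) + 400/(1150×149×10³) = 1.282×10⁻⁵ mm/N.
So P = 2.83 / 1.282×10⁻⁵ = 220.8 kN, tensile.
σ_{steel} = P / A = 220800 / 1650 = 133.8 MPa.

σ ≈ 134 MPa (tensile)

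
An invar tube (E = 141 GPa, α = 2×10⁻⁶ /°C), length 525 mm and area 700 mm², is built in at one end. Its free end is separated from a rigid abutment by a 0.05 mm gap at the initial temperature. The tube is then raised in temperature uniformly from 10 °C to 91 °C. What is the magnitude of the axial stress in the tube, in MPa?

σ ≈ 9.41 MPa (compressive)

Free thermal elongation = αΔT L = 2×10⁻⁶ × 81 × 525 = 0.08505 mm.
This exceeds the 0.05 mm gap, so the wall pushes back. The portion of expansion that must be recovered elastically is δ_free − gap = 0.08505 − 0.05 = 0.03505 mm.
That suppressed elongation corresponds to σ = E·Δ/L = 141×10³ × 0.03505/525 = 9.413 MPa.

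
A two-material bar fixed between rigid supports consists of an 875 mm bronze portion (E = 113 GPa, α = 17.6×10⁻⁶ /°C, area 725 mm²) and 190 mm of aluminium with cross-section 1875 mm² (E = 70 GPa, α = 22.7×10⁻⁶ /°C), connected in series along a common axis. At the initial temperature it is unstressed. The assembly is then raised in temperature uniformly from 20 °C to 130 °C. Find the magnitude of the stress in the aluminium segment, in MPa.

σ ≈ 95.4 MPa (compressive)

With the walls removed the bar would change length by δ_free = Σ αᵢΔT Lᵢ = 17.6×10⁻⁶×110×875 + 22.7×10⁻⁶×110×190 = 2.168 mm.
The walls prevent any net length change, so an axial force P (same in every segment) develops. Compatibility: P · Σ Lᵢ/(AᵢEᵢ) = δ_free.
The series flexibility is Σ Lᵢ/(AᵢEᵢ) = 875/(725×113×10³) + 190/(1875×70×10³) = 1.213×10⁻⁵ mm/N.
P = 2.168 / 1.213×10⁻⁵ = 178800 N = 178.8 kN, compressive.
σ_{aluminium} = P / A = 178800 / 1875 = 95.36 MPa.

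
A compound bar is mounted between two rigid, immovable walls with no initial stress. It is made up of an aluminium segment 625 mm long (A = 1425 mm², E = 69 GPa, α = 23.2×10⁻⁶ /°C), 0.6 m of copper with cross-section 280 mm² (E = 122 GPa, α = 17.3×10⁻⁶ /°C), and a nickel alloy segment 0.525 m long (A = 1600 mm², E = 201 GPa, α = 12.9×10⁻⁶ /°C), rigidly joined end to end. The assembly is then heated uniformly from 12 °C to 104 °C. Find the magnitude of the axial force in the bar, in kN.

Free thermal expansion of the whole bar: Σ αᵢΔT Lᵢ = 23.2×10⁻⁶×92×625 + 17.3×10⁻⁶×92×600 + 12.9×10⁻⁶×92×525 = 2.912 mm.
The walls prevent any net length change, so an axial force P (same in every segment) develops. Compatibility: P · Σ Lᵢ/(AᵢEᵢ) = δ_free.
Σ Lᵢ/(AᵢEᵢ) = 625/(1425×69×10³) + 600/(280×122×10³) + 525/(1600×201×10³) = 2.555×10⁻⁵ mm/N.
P = 2.912 / 2.555×10⁻⁵ = 114000 N = 114 kN, compressive.

P ≈ 114 kN (compressive)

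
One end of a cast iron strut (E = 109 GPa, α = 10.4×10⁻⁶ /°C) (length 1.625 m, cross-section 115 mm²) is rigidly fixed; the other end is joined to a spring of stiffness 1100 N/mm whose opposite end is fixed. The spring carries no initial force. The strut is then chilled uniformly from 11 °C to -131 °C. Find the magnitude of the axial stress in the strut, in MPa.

If the spring were absent the strut would shorten by αΔT L = 10.4×10⁻⁶ × 142 × 1625 = 2.4 mm.
With a force P in the spring, the elastic change of the strut is PL/(AE) and that of the spring is P/k; compatibility requires their sum to equal δ_free.
P [ L/(AE) + 1/k ] = δ_free → P [ 1625/(115×109×10³) + 1/(1100) ] = 2.4.
P = 2.4 / 0.001039 = 2310 N.
σ = P/A = 2310/115 = 20.09 MPa.

σ ≈ 20.1 MPa (tensile)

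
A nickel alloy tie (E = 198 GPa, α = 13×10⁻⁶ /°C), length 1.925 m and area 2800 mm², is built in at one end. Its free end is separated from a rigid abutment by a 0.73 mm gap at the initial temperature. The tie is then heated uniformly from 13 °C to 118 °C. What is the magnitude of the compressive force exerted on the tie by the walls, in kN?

If the wall were absent the tie would grow by αΔT L = 13×10⁻⁶ × 105 × 1925 = 2.628 mm.
This exceeds the 0.73 mm gap, so the wall pushes back. The portion of expansion that must be recovered elastically is δ_free − gap = 2.628 − 0.73 = 1.898 mm.
So σ = E(δ_free − g)/L = 198×10³ × 1.898/1925 = 195.2 MPa.
P = σA = 195.2 × 2800 = 546.5 kN.

P ≈ 547 kN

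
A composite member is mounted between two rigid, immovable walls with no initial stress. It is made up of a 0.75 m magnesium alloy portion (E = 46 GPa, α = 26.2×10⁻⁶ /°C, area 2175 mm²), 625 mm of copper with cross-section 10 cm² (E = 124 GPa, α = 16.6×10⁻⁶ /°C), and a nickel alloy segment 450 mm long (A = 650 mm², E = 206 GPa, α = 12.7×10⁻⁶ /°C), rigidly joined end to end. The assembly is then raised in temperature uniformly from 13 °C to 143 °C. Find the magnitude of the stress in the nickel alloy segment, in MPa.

If the supports were absent, the total length change would be Σ αᵢΔT Lᵢ = 26.2×10⁻⁶×130×750 + 16.6×10⁻⁶×130×625 + 12.7×10⁻⁶×130×450 = 4.646 mm.
The rigid supports impose zero overall length change; the single axial force P common to all segments must satisfy P Σ Lᵢ/(AᵢEᵢ) = δ_free.
The series flexibility is Σ Lᵢ/(AᵢEᵢ) = 750/(2175×46×10³) + 625/(1000×124×10³) + 450/(650×206×10³) = 1.59×10⁻⁵ mm/N.
Hence P = δ_free / Σ(L/AE) = 4.646/1.59×10⁻⁵ = 292.3 kN (compressive).
σ_{nickel alloy} = P / A = 292300 / 650 = 449.6 MPa.

σ ≈ 450 MPa (compressive)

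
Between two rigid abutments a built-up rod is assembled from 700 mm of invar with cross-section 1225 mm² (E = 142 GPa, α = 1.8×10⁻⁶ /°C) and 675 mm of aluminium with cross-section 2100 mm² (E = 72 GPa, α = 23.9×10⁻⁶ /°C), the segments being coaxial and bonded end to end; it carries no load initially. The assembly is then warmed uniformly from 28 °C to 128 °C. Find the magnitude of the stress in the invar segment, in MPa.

σ ≈ 167 MPa (compressive)

With the walls removed the bar would change length by δ_free = Σ αᵢΔT Lᵢ = 1.8×10⁻⁶×100×700 + 23.9×10⁻⁶×100×675 = 1.739 mm.
The walls prevent any net length change, so an axial force P (same in every segment) develops. Compatibility: P · Σ Lᵢ/(AᵢEᵢ) = δ_free.
Σ Lᵢ/(AᵢEᵢ) = 700/(1225×142×10³) + 675/(2100×72×10³) = 8.488×10⁻⁶ mm/N.
P = 1.739 / 8.488×10⁻⁶ = 204900 N = 204.9 kN, compressive.
σ_{invar} = P / A = 204900 / 1225 = 167.3 MPa.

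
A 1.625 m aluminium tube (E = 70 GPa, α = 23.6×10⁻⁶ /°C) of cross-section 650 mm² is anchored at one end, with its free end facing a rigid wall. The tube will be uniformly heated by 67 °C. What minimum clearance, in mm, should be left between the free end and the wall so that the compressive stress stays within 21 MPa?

g ≈ 2.08 mm

Free expansion if unrestrained: δ_free = αΔT L = 23.6×10⁻⁶ × 67 × 1625 = 2.569 mm.
A stress of 21 MPa corresponds to the wall pushing the tube back by σL/E = 21×1625/(70×10³) = 0.4875 mm.
So the gap has to take up the difference, g_min = δ_free − σL/E = 2.569 − 0.4875 = 2.082 mm.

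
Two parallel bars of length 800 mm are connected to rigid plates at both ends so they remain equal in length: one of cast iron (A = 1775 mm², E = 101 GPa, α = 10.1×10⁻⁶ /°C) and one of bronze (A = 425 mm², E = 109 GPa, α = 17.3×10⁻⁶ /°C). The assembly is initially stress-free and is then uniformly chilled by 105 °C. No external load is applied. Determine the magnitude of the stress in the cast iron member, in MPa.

σ ≈ 15.7 MPa (compressive)

Both members must finish at the same length. With the larger α, the bronze tends to over-contract; the plates restrain it, putting the bronze in tension and the cast iron in compression. With no external load the two internal forces are equal and opposite, magnitude P.
Compatibility of the two members (thermal + elastic change equal): (α₁ − α₂)ΔT = P·[1/(A₁E₁) + 1/(A₂E₂)].
|α₁ − α₂|·ΔT = 7.2×10⁻⁶ × 105 = 0.000756.
1/(A₁E₁) + 1/(A₂E₂) = 1/(1775×101×10³) + 1/(425×109×10³) = 2.716×10⁻⁸ N⁻¹.
So P = 0.000756 / 2.716×10⁻⁸ = 27.83 kN.
σ_{cast iron} = P/A₁ = 27830/1775 = 15.68 MPa, compressive.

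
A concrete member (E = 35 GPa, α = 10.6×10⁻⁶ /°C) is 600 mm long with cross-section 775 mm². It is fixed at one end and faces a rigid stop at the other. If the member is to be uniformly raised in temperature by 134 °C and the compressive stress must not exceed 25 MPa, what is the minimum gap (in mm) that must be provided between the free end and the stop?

g ≈ 0.424 mm

With no wall the member would lengthen by αΔT L = 10.6×10⁻⁶ × 134 × 600 = 0.8522 mm.
A stress of 25 MPa corresponds to the wall pushing the member back by σL/E = 25×600/(35×10³) = 0.4286 mm.
So the gap has to take up the difference, g_min = δ_free − σL/E = 0.8522 − 0.4286 = 0.4237 mm.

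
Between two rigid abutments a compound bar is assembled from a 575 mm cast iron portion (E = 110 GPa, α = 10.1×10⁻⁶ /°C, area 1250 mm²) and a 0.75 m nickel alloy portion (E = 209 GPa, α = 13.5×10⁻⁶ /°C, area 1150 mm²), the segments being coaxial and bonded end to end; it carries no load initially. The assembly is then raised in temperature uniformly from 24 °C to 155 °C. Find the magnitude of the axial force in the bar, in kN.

If the supports were absent, the total length change would be Σ αᵢΔT Lᵢ = 10.1×10⁻⁶×131×575 + 13.5×10⁻⁶×131×750 = 2.087 mm.
The walls prevent any net length change, so an axial force P (same in every segment) develops. Compatibility: P · Σ Lᵢ/(AᵢEᵢ) = δ_free.
The series flexibility is Σ Lᵢ/(AᵢEᵢ) = 575/(1250×110×10³) + 750/(1150×209×10³) = 7.302×10⁻⁶ mm/N.
P = 2.087 / 7.302×10⁻⁶ = 285800 N = 285.8 kN, compressive.

P ≈ 286 kN (compressive)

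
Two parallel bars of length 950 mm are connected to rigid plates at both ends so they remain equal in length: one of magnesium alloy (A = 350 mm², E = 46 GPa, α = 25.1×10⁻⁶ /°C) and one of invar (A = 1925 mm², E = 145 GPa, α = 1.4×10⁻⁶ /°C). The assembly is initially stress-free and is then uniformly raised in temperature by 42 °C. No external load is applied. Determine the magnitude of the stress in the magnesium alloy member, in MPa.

σ ≈ 43.3 MPa (compressive)

Equilibrium of a rigid end plate with no external load gives equal and opposite internal forces ±P in the two members. Since α_{magnesium alloy} > α_{invar}, heating drives the magnesium alloy into compression and the invar into tension.
Setting the final lengths equal and cancelling L: (α₁ − α₂)ΔT = P/(A₁E₁) + P/(A₂E₂).
|α₁ − α₂|·ΔT = 23.7×10⁻⁶ × 42 = 0.0009954.
1/(A₁E₁) + 1/(A₂E₂) = 1/(350×46×10³) + 1/(1925×145×10³) = 6.569×10⁻⁸ N⁻¹.
P = 0.0009954 / 6.569×10⁻⁸ = 15150 N = 15.15 kN.
σ_{magnesium alloy} = P/A₁ = 15150/350 = 43.29 MPa, compressive.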